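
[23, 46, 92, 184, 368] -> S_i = 23*2^i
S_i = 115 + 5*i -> [115, 120, 125, 130, 135]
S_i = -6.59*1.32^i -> [-6.59, -8.7, -11.48, -15.16, -20.01]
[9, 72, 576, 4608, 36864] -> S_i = 9*8^i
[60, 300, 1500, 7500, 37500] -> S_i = 60*5^i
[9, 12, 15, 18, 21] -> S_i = 9 + 3*i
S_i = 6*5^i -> [6, 30, 150, 750, 3750]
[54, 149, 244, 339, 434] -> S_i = 54 + 95*i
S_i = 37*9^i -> [37, 333, 2997, 26973, 242757]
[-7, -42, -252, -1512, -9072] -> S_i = -7*6^i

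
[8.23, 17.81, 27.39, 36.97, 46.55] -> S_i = 8.23 + 9.58*i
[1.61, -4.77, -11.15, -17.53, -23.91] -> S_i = 1.61 + -6.38*i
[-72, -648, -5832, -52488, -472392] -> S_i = -72*9^i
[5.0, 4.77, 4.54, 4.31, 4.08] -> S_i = 5.00 + -0.23*i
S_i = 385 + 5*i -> [385, 390, 395, 400, 405]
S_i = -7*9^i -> [-7, -63, -567, -5103, -45927]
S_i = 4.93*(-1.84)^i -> [4.93, -9.07, 16.69, -30.71, 56.51]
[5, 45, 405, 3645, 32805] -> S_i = 5*9^i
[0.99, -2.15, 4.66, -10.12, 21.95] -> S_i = 0.99*(-2.17)^i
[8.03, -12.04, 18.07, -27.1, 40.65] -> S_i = 8.03*(-1.50)^i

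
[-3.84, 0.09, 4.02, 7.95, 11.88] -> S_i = -3.84 + 3.93*i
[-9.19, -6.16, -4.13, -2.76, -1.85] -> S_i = -9.19*0.67^i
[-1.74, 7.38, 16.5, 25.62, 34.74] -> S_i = -1.74 + 9.12*i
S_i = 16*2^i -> [16, 32, 64, 128, 256]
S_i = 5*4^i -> [5, 20, 80, 320, 1280]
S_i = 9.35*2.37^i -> [9.35, 22.16, 52.52, 124.47, 294.99]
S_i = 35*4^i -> [35, 140, 560, 2240, 8960]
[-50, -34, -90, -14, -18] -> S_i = Random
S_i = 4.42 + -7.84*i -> [4.42, -3.42, -11.26, -19.1, -26.94]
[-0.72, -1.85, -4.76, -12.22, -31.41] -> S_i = -0.72*2.57^i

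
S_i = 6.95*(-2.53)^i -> [6.95, -17.58, 44.49, -112.55, 284.75]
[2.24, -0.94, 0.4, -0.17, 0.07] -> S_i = 2.24*(-0.42)^i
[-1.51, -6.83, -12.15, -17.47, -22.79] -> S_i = -1.51 + -5.32*i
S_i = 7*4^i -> [7, 28, 112, 448, 1792]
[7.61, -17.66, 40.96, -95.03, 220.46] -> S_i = 7.61*(-2.32)^i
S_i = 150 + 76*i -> [150, 226, 302, 378, 454]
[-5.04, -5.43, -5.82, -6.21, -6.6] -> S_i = -5.04 + -0.39*i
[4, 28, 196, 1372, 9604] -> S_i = 4*7^i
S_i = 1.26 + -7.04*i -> [1.26, -5.78, -12.82, -19.86, -26.9]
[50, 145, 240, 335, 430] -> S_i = 50 + 95*i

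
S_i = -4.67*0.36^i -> [-4.67, -1.68, -0.61, -0.22, -0.08]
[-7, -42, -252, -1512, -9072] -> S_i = -7*6^i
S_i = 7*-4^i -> [7, -28, 112, -448, 1792]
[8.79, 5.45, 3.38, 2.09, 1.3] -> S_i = 8.79*0.62^i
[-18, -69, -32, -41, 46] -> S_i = Random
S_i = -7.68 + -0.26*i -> [-7.68, -7.94, -8.2, -8.46, -8.72]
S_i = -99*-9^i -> [-99, 891, -8019, 72171, -649539]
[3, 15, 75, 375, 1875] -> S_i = 3*5^i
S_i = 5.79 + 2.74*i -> [5.79, 8.53, 11.27, 14.01, 16.75]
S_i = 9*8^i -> [9, 72, 576, 4608, 36864]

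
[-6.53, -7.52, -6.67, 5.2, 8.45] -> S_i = Random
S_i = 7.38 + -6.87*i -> [7.38, 0.51, -6.36, -13.23, -20.1]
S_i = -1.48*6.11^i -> [-1.48, -9.04, -55.25, -337.59, -2062.65]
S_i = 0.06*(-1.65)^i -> [0.06, -0.1, 0.16, -0.27, 0.44]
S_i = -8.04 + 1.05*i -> [-8.04, -6.99, -5.94, -4.89, -3.84]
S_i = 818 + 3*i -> [818, 821, 824, 827, 830]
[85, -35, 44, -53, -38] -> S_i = Random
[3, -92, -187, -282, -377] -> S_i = 3 + -95*i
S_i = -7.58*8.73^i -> [-7.58, -66.17, -577.69, -5043.27, -44027.72]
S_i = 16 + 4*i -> [16, 20, 24, 28, 32]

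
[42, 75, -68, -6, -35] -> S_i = Random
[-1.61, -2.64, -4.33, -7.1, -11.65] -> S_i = -1.61*1.64^i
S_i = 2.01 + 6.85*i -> [2.01, 8.86, 15.71, 22.56, 29.41]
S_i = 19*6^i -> [19, 114, 684, 4104, 24624]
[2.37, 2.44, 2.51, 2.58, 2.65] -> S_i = 2.37 + 0.07*i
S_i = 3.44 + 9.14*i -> [3.44, 12.58, 21.72, 30.86, 40.0]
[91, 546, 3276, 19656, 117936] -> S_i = 91*6^i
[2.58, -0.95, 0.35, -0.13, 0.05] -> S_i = 2.58*(-0.37)^i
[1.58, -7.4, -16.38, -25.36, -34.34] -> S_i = 1.58 + -8.98*i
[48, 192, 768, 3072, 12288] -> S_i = 48*4^i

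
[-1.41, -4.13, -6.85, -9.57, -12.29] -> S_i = -1.41 + -2.72*i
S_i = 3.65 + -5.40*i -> [3.65, -1.75, -7.15, -12.55, -17.95]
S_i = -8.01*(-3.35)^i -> [-8.01, 26.83, -89.89, 301.14, -1008.82]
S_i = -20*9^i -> [-20, -180, -1620, -14580, -131220]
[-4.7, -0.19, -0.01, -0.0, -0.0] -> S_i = -4.70*0.04^i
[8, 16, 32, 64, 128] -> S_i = 8*2^i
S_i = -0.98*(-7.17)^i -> [-0.98, 7.03, -50.38, 361.23, -2590.02]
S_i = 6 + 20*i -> [6, 26, 46, 66, 86]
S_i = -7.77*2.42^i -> [-7.77, -18.8, -45.5, -110.12, -266.49]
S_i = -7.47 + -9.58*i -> [-7.47, -17.05, -26.63, -36.21, -45.79]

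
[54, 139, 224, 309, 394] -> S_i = 54 + 85*i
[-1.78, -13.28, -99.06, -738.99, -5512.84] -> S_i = -1.78*7.46^i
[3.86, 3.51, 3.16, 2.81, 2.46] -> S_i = 3.86 + -0.35*i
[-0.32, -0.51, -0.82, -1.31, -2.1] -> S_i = -0.32*1.60^i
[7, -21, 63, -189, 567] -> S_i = 7*-3^i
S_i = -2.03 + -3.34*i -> [-2.03, -5.37, -8.71, -12.05, -15.39]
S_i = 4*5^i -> [4, 20, 100, 500, 2500]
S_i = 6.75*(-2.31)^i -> [6.75, -15.59, 36.02, -83.2, 192.2]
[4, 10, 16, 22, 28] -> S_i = 4 + 6*i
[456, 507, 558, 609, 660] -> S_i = 456 + 51*i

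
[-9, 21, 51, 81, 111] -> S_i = -9 + 30*i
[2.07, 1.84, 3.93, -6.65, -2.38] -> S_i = Random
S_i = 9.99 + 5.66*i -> [9.99, 15.65, 21.31, 26.97, 32.63]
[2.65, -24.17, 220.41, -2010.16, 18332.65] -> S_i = 2.65*(-9.12)^i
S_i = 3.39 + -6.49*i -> [3.39, -3.1, -9.59, -16.08, -22.57]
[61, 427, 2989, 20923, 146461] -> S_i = 61*7^i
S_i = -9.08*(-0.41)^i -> [-9.08, 3.72, -1.53, 0.63, -0.26]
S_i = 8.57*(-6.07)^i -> [8.57, -52.02, 315.76, -1916.67, 11634.17]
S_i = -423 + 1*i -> [-423, -422, -421, -420, -419]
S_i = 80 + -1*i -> [80, 79, 78, 77, 76]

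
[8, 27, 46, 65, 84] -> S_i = 8 + 19*i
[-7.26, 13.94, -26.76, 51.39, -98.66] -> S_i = -7.26*(-1.92)^i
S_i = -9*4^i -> [-9, -36, -144, -576, -2304]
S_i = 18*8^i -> [18, 144, 1152, 9216, 73728]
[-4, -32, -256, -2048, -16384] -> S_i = -4*8^i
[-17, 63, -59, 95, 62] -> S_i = Random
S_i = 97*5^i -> [97, 485, 2425, 12125, 60625]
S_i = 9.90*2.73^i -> [9.9, 27.03, 73.78, 201.43, 549.9]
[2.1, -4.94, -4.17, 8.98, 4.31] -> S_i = Random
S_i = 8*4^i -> [8, 32, 128, 512, 2048]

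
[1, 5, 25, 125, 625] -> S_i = 1*5^i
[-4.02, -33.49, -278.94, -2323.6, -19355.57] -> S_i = -4.02*8.33^i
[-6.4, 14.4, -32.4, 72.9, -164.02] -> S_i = -6.40*(-2.25)^i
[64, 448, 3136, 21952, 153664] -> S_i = 64*7^i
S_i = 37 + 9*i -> [37, 46, 55, 64, 73]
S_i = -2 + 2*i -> [-2, 0, 2, 4, 6]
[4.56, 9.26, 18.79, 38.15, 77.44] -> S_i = 4.56*2.03^i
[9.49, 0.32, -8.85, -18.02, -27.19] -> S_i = 9.49 + -9.17*i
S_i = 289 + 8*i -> [289, 297, 305, 313, 321]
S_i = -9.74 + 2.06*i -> [-9.74, -7.68, -5.62, -3.56, -1.5]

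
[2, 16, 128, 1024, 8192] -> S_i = 2*8^i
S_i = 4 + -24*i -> [4, -20, -44, -68, -92]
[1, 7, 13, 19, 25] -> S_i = 1 + 6*i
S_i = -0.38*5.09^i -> [-0.38, -1.93, -9.85, -50.11, -255.07]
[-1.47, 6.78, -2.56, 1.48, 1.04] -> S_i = Random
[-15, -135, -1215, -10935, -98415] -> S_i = -15*9^i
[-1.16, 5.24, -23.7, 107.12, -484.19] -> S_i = -1.16*(-4.52)^i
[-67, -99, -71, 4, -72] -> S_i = Random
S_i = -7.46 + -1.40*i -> [-7.46, -8.86, -10.26, -11.66, -13.06]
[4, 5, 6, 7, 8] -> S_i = 4 + 1*i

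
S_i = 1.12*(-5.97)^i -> [1.12, -6.69, 39.92, -238.31, 1422.71]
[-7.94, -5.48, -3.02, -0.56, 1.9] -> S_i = -7.94 + 2.46*i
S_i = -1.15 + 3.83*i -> [-1.15, 2.68, 6.51, 10.34, 14.17]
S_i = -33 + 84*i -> [-33, 51, 135, 219, 303]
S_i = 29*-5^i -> [29, -145, 725, -3625, 18125]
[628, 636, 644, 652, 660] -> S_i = 628 + 8*i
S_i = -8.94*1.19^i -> [-8.94, -10.64, -12.66, -15.07, -17.93]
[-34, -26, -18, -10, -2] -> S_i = -34 + 8*i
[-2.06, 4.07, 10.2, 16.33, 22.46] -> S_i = -2.06 + 6.13*i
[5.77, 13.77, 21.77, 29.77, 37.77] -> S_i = 5.77 + 8.00*i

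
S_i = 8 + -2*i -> [8, 6, 4, 2, 0]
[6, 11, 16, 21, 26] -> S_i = 6 + 5*i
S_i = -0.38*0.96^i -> [-0.38, -0.36, -0.35, -0.34, -0.32]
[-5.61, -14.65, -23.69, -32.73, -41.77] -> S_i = -5.61 + -9.04*i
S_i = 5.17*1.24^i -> [5.17, 6.41, 7.95, 9.86, 12.22]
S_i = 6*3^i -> [6, 18, 54, 162, 486]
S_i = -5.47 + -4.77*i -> [-5.47, -10.24, -15.01, -19.78, -24.55]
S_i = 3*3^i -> [3, 9, 27, 81, 243]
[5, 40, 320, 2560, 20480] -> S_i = 5*8^i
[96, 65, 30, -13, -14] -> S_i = Random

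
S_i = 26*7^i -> [26, 182, 1274, 8918, 62426]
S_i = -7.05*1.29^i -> [-7.05, -9.09, -11.73, -15.13, -19.52]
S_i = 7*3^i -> [7, 21, 63, 189, 567]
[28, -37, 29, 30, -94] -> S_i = Random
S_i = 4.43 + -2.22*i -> [4.43, 2.21, -0.01, -2.23, -4.45]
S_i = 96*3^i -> [96, 288, 864, 2592, 7776]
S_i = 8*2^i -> [8, 16, 32, 64, 128]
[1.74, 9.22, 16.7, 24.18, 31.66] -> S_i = 1.74 + 7.48*i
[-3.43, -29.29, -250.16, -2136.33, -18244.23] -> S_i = -3.43*8.54^i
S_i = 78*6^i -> [78, 468, 2808, 16848, 101088]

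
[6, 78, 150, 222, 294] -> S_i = 6 + 72*i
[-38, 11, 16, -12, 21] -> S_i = Random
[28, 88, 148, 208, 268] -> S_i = 28 + 60*i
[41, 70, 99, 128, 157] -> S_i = 41 + 29*i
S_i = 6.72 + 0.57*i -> [6.72, 7.29, 7.86, 8.43, 9.0]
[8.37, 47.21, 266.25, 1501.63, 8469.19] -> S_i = 8.37*5.64^i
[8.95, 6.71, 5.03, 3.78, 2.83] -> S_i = 8.95*0.75^i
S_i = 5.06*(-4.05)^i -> [5.06, -20.49, 83.0, -336.14, 1361.35]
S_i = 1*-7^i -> [1, -7, 49, -343, 2401]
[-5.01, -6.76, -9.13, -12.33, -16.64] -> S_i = -5.01*1.35^i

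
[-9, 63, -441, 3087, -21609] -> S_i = -9*-7^i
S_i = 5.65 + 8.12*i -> [5.65, 13.77, 21.89, 30.01, 38.13]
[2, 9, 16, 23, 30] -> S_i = 2 + 7*i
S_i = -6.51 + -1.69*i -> [-6.51, -8.2, -9.89, -11.58, -13.27]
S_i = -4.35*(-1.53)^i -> [-4.35, 6.66, -10.18, 15.58, -23.84]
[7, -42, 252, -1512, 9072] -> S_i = 7*-6^i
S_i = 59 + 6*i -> [59, 65, 71, 77, 83]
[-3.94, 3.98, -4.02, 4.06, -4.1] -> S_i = -3.94*(-1.01)^i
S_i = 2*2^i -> [2, 4, 8, 16, 32]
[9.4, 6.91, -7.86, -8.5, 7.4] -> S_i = Random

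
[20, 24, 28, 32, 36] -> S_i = 20 + 4*i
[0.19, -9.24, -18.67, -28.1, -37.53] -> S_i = 0.19 + -9.43*i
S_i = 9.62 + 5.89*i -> [9.62, 15.51, 21.4, 27.29, 33.18]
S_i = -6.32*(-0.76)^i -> [-6.32, 4.8, -3.65, 2.77, -2.11]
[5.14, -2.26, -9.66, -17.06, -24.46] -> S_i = 5.14 + -7.40*i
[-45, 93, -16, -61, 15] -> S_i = Random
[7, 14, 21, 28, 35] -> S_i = 7 + 7*i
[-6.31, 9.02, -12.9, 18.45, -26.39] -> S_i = -6.31*(-1.43)^i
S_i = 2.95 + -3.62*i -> [2.95, -0.67, -4.29, -7.91, -11.53]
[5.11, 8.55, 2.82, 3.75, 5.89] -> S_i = Random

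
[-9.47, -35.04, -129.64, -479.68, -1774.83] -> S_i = -9.47*3.70^i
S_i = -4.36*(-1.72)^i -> [-4.36, 7.5, -12.9, 22.19, -38.16]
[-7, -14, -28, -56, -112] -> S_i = -7*2^i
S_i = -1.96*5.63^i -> [-1.96, -11.03, -62.13, -349.77, -1969.2]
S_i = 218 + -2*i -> [218, 216, 214, 212, 210]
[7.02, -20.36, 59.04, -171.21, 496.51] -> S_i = 7.02*(-2.90)^i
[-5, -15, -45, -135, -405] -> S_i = -5*3^i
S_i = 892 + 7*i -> [892, 899, 906, 913, 920]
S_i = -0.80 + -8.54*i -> [-0.8, -9.34, -17.88, -26.42, -34.96]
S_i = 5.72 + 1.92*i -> [5.72, 7.64, 9.56, 11.48, 13.4]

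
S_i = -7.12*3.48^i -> [-7.12, -24.78, -86.23, -300.07, -1044.23]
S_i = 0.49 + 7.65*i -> [0.49, 8.14, 15.79, 23.44, 31.09]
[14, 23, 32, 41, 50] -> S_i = 14 + 9*i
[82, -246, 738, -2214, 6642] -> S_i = 82*-3^i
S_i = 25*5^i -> [25, 125, 625, 3125, 15625]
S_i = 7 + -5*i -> [7, 2, -3, -8, -13]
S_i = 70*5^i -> [70, 350, 1750, 8750, 43750]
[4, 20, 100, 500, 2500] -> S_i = 4*5^i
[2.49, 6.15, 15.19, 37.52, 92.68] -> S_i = 2.49*2.47^i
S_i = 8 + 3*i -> [8, 11, 14, 17, 20]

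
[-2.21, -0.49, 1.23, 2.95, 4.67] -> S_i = -2.21 + 1.72*i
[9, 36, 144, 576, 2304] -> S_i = 9*4^i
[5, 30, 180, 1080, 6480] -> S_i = 5*6^i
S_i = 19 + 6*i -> [19, 25, 31, 37, 43]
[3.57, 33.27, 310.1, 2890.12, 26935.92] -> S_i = 3.57*9.32^i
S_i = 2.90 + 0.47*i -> [2.9, 3.37, 3.84, 4.31, 4.78]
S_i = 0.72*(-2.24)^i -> [0.72, -1.61, 3.61, -8.09, 18.13]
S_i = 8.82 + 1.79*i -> [8.82, 10.61, 12.4, 14.19, 15.98]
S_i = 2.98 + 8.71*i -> [2.98, 11.69, 20.4, 29.11, 37.82]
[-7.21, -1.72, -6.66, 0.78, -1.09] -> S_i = Random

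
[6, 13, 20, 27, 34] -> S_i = 6 + 7*i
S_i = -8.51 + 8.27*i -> [-8.51, -0.24, 8.03, 16.3, 24.57]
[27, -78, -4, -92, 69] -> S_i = Random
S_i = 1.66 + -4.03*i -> [1.66, -2.37, -6.4, -10.43, -14.46]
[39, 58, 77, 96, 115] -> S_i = 39 + 19*i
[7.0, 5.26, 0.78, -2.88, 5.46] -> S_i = Random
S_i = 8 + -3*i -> [8, 5, 2, -1, -4]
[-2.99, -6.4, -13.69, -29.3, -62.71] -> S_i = -2.99*2.14^i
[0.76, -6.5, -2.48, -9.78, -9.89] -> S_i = Random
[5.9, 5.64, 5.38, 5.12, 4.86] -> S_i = 5.90 + -0.26*i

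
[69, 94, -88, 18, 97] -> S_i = Random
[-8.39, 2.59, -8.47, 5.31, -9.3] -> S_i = Random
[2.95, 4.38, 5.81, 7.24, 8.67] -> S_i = 2.95 + 1.43*i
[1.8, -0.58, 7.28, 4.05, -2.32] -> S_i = Random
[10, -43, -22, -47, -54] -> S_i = Random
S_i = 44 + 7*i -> [44, 51, 58, 65, 72]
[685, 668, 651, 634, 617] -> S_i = 685 + -17*i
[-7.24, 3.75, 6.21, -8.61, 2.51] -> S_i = Random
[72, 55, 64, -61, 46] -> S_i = Random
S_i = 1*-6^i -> [1, -6, 36, -216, 1296]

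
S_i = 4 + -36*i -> [4, -32, -68, -104, -140]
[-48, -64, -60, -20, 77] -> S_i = Random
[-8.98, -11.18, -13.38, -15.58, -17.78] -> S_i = -8.98 + -2.20*i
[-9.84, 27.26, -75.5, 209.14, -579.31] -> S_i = -9.84*(-2.77)^i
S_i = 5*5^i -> [5, 25, 125, 625, 3125]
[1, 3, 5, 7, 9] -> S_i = 1 + 2*i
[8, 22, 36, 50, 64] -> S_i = 8 + 14*i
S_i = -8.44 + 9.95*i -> [-8.44, 1.51, 11.46, 21.41, 31.36]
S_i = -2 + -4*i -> [-2, -6, -10, -14, -18]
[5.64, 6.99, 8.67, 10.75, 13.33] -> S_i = 5.64*1.24^i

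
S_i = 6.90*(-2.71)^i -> [6.9, -18.7, 50.67, -137.33, 372.16]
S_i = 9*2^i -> [9, 18, 36, 72, 144]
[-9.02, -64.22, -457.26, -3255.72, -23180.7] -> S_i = -9.02*7.12^i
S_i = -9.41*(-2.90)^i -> [-9.41, 27.29, -79.14, 229.5, -665.55]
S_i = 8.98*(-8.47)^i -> [8.98, -76.06, 644.23, -5456.66, 46217.88]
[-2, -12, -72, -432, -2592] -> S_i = -2*6^i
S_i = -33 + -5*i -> [-33, -38, -43, -48, -53]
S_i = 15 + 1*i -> [15, 16, 17, 18, 19]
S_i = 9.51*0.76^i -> [9.51, 7.23, 5.49, 4.17, 3.17]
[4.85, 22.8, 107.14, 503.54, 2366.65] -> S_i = 4.85*4.70^i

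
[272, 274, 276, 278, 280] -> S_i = 272 + 2*i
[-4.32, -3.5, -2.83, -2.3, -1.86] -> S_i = -4.32*0.81^i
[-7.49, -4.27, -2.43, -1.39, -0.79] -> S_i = -7.49*0.57^i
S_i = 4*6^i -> [4, 24, 144, 864, 5184]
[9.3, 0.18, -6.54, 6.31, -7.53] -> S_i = Random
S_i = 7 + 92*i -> [7, 99, 191, 283, 375]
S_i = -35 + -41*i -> [-35, -76, -117, -158, -199]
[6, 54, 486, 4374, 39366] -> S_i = 6*9^i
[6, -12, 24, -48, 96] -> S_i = 6*-2^i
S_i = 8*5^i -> [8, 40, 200, 1000, 5000]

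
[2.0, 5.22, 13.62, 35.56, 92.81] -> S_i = 2.00*2.61^i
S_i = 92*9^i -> [92, 828, 7452, 67068, 603612]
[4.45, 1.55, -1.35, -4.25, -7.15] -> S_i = 4.45 + -2.90*i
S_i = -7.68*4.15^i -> [-7.68, -31.87, -132.27, -548.92, -2278.0]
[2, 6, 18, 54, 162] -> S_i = 2*3^i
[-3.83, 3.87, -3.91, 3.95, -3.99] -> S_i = -3.83*(-1.01)^i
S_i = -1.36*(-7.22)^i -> [-1.36, 9.82, -70.89, 511.86, -3695.62]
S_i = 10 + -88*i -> [10, -78, -166, -254, -342]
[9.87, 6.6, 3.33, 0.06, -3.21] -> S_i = 9.87 + -3.27*i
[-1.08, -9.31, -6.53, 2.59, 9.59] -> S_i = Random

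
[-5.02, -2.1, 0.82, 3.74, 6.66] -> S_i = -5.02 + 2.92*i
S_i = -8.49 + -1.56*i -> [-8.49, -10.05, -11.61, -13.17, -14.73]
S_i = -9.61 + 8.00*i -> [-9.61, -1.61, 6.39, 14.39, 22.39]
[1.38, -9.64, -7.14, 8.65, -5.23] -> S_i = Random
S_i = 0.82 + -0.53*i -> [0.82, 0.29, -0.24, -0.77, -1.3]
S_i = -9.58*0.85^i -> [-9.58, -8.14, -6.92, -5.88, -5.0]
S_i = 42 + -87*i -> [42, -45, -132, -219, -306]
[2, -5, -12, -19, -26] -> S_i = 2 + -7*i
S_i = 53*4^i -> [53, 212, 848, 3392, 13568]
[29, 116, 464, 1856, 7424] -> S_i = 29*4^i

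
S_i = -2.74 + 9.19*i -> [-2.74, 6.45, 15.64, 24.83, 34.02]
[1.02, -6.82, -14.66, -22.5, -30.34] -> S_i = 1.02 + -7.84*i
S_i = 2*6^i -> [2, 12, 72, 432, 2592]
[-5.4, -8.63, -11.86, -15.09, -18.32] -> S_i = -5.40 + -3.23*i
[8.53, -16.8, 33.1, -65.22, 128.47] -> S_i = 8.53*(-1.97)^i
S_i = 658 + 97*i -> [658, 755, 852, 949, 1046]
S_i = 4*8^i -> [4, 32, 256, 2048, 16384]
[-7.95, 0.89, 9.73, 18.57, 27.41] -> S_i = -7.95 + 8.84*i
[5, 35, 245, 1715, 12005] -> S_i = 5*7^i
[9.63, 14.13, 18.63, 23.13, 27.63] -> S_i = 9.63 + 4.50*i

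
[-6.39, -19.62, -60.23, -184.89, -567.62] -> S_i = -6.39*3.07^i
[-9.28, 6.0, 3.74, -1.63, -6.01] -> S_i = Random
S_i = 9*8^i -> [9, 72, 576, 4608, 36864]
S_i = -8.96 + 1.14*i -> [-8.96, -7.82, -6.68, -5.54, -4.4]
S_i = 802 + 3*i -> [802, 805, 808, 811, 814]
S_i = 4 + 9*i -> [4, 13, 22, 31, 40]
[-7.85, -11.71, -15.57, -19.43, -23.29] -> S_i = -7.85 + -3.86*i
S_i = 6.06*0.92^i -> [6.06, 5.58, 5.13, 4.72, 4.34]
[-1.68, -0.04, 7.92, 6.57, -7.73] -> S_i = Random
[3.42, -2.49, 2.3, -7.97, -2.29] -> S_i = Random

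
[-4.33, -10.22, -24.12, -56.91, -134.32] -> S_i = -4.33*2.36^i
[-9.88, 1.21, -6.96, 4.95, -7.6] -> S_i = Random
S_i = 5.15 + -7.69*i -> [5.15, -2.54, -10.23, -17.92, -25.61]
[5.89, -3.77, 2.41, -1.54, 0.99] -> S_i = 5.89*(-0.64)^i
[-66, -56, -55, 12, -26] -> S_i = Random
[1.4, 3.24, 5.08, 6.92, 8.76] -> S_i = 1.40 + 1.84*i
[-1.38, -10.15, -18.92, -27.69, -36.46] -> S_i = -1.38 + -8.77*i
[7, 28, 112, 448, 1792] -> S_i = 7*4^i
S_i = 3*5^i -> [3, 15, 75, 375, 1875]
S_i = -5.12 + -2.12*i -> [-5.12, -7.24, -9.36, -11.48, -13.6]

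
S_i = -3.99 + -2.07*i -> [-3.99, -6.06, -8.13, -10.2, -12.27]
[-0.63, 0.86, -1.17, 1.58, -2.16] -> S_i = -0.63*(-1.36)^i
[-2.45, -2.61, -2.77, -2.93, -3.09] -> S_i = -2.45 + -0.16*i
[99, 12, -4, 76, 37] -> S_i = Random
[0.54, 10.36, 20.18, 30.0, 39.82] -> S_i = 0.54 + 9.82*i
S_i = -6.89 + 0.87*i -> [-6.89, -6.02, -5.15, -4.28, -3.41]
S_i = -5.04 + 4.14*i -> [-5.04, -0.9, 3.24, 7.38, 11.52]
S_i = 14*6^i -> [14, 84, 504, 3024, 18144]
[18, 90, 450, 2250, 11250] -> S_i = 18*5^i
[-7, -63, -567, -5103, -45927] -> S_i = -7*9^i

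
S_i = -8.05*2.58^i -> [-8.05, -20.77, -53.58, -138.25, -356.68]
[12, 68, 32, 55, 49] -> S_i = Random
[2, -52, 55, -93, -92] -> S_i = Random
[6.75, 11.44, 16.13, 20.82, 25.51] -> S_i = 6.75 + 4.69*i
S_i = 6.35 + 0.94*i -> [6.35, 7.29, 8.23, 9.17, 10.11]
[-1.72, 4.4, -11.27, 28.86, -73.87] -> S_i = -1.72*(-2.56)^i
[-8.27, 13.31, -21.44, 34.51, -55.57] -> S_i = -8.27*(-1.61)^i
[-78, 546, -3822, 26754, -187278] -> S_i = -78*-7^i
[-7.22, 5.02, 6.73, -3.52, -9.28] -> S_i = Random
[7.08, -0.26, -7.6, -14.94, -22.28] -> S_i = 7.08 + -7.34*i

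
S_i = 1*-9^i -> [1, -9, 81, -729, 6561]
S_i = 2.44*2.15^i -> [2.44, 5.25, 11.28, 24.25, 52.14]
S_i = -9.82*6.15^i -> [-9.82, -60.39, -371.42, -2284.21, -14047.92]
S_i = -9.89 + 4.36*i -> [-9.89, -5.53, -1.17, 3.19, 7.55]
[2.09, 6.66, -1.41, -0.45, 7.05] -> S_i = Random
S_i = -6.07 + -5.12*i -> [-6.07, -11.19, -16.31, -21.43, -26.55]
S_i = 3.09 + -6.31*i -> [3.09, -3.22, -9.53, -15.84, -22.15]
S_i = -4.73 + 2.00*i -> [-4.73, -2.73, -0.73, 1.27, 3.27]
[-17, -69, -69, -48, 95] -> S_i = Random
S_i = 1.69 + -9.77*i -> [1.69, -8.08, -17.85, -27.62, -37.39]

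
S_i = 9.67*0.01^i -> [9.67, 0.1, 0.0, 0.0, 0.0]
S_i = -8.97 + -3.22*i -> [-8.97, -12.19, -15.41, -18.63, -21.85]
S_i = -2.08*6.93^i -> [-2.08, -14.41, -99.89, -692.25, -4797.29]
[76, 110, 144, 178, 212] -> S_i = 76 + 34*i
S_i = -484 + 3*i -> [-484, -481, -478, -475, -472]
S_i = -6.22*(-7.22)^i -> [-6.22, 44.91, -324.24, 2341.0, -16902.04]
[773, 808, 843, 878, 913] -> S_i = 773 + 35*i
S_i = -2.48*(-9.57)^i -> [-2.48, 23.73, -227.13, 2173.64, -20801.73]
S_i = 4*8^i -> [4, 32, 256, 2048, 16384]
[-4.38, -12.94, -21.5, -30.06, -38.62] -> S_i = -4.38 + -8.56*i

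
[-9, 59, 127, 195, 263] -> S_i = -9 + 68*i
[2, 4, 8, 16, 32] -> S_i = 2*2^i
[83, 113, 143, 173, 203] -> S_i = 83 + 30*i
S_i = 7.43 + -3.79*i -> [7.43, 3.64, -0.15, -3.94, -7.73]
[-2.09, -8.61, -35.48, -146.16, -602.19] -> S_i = -2.09*4.12^i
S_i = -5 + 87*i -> [-5, 82, 169, 256, 343]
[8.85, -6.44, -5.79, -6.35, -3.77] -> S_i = Random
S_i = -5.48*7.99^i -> [-5.48, -43.79, -349.84, -2795.25, -22334.06]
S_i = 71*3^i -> [71, 213, 639, 1917, 5751]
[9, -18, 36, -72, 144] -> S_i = 9*-2^i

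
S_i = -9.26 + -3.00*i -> [-9.26, -12.26, -15.26, -18.26, -21.26]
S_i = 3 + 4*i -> [3, 7, 11, 15, 19]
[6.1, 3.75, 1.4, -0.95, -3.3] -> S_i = 6.10 + -2.35*i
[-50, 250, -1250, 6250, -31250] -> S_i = -50*-5^i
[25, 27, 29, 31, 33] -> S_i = 25 + 2*i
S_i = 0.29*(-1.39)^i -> [0.29, -0.4, 0.56, -0.78, 1.08]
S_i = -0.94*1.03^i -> [-0.94, -0.97, -1.0, -1.03, -1.06]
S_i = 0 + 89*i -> [0, 89, 178, 267, 356]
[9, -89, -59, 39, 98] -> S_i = Random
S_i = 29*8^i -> [29, 232, 1856, 14848, 118784]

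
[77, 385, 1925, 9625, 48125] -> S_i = 77*5^i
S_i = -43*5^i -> [-43, -215, -1075, -5375, -26875]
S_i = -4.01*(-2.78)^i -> [-4.01, 11.15, -30.99, 86.15, -239.51]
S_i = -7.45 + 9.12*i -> [-7.45, 1.67, 10.79, 19.91, 29.03]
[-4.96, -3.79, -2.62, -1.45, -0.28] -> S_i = -4.96 + 1.17*i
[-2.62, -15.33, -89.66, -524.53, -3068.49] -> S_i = -2.62*5.85^i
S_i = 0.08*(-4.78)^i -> [0.08, -0.38, 1.83, -8.74, 41.76]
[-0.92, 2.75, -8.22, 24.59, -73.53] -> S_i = -0.92*(-2.99)^i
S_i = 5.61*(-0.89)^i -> [5.61, -4.99, 4.44, -3.95, 3.52]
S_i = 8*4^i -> [8, 32, 128, 512, 2048]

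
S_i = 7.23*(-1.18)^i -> [7.23, -8.53, 10.07, -11.88, 14.02]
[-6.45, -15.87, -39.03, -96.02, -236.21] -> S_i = -6.45*2.46^i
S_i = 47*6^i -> [47, 282, 1692, 10152, 60912]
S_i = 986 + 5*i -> [986, 991, 996, 1001, 1006]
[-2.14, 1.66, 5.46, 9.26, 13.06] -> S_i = -2.14 + 3.80*i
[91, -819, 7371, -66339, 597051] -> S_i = 91*-9^i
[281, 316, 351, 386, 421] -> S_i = 281 + 35*i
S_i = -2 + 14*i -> [-2, 12, 26, 40, 54]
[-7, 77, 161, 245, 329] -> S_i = -7 + 84*i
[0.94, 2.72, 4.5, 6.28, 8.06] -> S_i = 0.94 + 1.78*i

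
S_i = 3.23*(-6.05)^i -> [3.23, -19.54, 118.23, -715.27, 4327.37]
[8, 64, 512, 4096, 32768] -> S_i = 8*8^i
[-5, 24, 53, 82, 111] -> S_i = -5 + 29*i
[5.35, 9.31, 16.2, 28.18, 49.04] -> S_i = 5.35*1.74^i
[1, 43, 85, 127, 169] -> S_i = 1 + 42*i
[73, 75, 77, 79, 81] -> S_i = 73 + 2*i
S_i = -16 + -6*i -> [-16, -22, -28, -34, -40]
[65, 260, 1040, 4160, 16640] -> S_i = 65*4^i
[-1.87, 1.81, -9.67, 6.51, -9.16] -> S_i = Random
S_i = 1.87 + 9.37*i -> [1.87, 11.24, 20.61, 29.98, 39.35]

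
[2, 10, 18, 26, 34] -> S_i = 2 + 8*i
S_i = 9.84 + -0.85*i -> [9.84, 8.99, 8.14, 7.29, 6.44]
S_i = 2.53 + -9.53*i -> [2.53, -7.0, -16.53, -26.06, -35.59]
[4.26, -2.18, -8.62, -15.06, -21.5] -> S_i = 4.26 + -6.44*i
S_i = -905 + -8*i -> [-905, -913, -921, -929, -937]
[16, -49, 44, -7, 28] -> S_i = Random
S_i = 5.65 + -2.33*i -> [5.65, 3.32, 0.99, -1.34, -3.67]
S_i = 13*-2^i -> [13, -26, 52, -104, 208]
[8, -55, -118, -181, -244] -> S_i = 8 + -63*i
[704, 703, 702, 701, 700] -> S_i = 704 + -1*i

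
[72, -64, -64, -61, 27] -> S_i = Random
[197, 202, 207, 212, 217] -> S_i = 197 + 5*i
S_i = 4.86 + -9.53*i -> [4.86, -4.67, -14.2, -23.73, -33.26]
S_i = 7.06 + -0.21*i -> [7.06, 6.85, 6.64, 6.43, 6.22]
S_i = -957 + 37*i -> [-957, -920, -883, -846, -809]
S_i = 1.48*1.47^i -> [1.48, 2.18, 3.2, 4.7, 6.91]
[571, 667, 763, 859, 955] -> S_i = 571 + 96*i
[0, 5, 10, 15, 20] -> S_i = 0 + 5*i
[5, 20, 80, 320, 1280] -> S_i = 5*4^i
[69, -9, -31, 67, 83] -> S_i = Random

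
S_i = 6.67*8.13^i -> [6.67, 54.23, 440.87, 3584.24, 29139.9]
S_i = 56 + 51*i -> [56, 107, 158, 209, 260]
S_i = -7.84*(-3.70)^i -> [-7.84, 29.01, -107.33, 397.12, -1469.34]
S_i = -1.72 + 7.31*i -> [-1.72, 5.59, 12.9, 20.21, 27.52]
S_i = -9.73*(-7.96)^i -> [-9.73, 77.45, -616.51, 4907.41, -39062.96]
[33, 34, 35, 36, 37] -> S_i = 33 + 1*i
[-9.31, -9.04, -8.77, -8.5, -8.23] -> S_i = -9.31 + 0.27*i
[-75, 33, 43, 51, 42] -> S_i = Random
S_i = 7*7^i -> [7, 49, 343, 2401, 16807]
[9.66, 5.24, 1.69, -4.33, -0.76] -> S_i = Random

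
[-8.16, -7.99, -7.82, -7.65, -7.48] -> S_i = -8.16 + 0.17*i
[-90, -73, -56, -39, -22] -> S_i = -90 + 17*i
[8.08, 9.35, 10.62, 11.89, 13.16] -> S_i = 8.08 + 1.27*i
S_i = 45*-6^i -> [45, -270, 1620, -9720, 58320]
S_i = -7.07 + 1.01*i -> [-7.07, -6.06, -5.05, -4.04, -3.03]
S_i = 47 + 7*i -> [47, 54, 61, 68, 75]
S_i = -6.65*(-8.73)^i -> [-6.65, 58.05, -506.82, 4424.5, -38625.9]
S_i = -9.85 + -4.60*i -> [-9.85, -14.45, -19.05, -23.65, -28.25]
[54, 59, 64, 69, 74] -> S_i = 54 + 5*i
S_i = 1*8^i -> [1, 8, 64, 512, 4096]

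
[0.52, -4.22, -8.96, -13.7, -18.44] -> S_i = 0.52 + -4.74*i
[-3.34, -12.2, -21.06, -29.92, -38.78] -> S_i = -3.34 + -8.86*i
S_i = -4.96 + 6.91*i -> [-4.96, 1.95, 8.86, 15.77, 22.68]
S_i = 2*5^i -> [2, 10, 50, 250, 1250]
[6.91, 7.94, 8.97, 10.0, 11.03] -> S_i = 6.91 + 1.03*i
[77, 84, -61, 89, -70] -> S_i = Random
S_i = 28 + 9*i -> [28, 37, 46, 55, 64]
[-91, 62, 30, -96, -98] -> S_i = Random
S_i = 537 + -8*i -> [537, 529, 521, 513, 505]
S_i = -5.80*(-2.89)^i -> [-5.8, 16.76, -48.44, 140.0, -404.59]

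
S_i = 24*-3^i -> [24, -72, 216, -648, 1944]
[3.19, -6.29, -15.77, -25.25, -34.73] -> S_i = 3.19 + -9.48*i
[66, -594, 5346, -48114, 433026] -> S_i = 66*-9^i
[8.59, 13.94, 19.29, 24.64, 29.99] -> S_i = 8.59 + 5.35*i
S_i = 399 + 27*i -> [399, 426, 453, 480, 507]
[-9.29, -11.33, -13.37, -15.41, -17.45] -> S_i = -9.29 + -2.04*i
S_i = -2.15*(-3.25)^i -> [-2.15, 6.99, -22.71, 73.81, -239.87]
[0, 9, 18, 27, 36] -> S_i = 0 + 9*i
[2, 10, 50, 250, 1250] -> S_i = 2*5^i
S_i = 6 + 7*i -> [6, 13, 20, 27, 34]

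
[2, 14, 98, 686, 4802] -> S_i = 2*7^i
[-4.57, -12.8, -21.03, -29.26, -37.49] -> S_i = -4.57 + -8.23*i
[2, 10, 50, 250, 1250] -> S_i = 2*5^i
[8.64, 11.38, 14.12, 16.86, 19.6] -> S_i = 8.64 + 2.74*i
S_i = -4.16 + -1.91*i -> [-4.16, -6.07, -7.98, -9.89, -11.8]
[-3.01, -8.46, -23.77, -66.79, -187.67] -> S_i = -3.01*2.81^i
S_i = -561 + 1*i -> [-561, -560, -559, -558, -557]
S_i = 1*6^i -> [1, 6, 36, 216, 1296]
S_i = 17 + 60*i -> [17, 77, 137, 197, 257]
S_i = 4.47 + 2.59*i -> [4.47, 7.06, 9.65, 12.24, 14.83]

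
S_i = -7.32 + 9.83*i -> [-7.32, 2.51, 12.34, 22.17, 32.0]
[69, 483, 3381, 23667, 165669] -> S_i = 69*7^i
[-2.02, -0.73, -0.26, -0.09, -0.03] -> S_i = -2.02*0.36^i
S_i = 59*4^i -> [59, 236, 944, 3776, 15104]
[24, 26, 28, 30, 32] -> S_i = 24 + 2*i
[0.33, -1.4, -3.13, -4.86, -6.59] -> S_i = 0.33 + -1.73*i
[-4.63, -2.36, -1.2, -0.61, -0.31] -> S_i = -4.63*0.51^i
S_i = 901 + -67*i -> [901, 834, 767, 700, 633]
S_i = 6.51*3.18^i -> [6.51, 20.7, 65.83, 209.34, 665.72]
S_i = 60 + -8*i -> [60, 52, 44, 36, 28]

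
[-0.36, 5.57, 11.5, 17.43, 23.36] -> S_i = -0.36 + 5.93*i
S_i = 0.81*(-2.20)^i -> [0.81, -1.78, 3.92, -8.62, 18.97]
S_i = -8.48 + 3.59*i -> [-8.48, -4.89, -1.3, 2.29, 5.88]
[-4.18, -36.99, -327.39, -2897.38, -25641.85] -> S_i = -4.18*8.85^i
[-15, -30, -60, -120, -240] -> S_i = -15*2^i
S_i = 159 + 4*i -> [159, 163, 167, 171, 175]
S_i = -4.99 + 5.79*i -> [-4.99, 0.8, 6.59, 12.38, 18.17]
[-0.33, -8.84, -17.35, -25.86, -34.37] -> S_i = -0.33 + -8.51*i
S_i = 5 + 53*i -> [5, 58, 111, 164, 217]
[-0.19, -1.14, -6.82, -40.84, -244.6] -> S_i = -0.19*5.99^i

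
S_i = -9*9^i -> [-9, -81, -729, -6561, -59049]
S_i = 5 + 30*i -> [5, 35, 65, 95, 125]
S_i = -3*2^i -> [-3, -6, -12, -24, -48]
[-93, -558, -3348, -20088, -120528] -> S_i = -93*6^i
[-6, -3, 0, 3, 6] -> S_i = -6 + 3*i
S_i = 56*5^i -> [56, 280, 1400, 7000, 35000]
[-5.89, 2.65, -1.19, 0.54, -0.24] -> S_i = -5.89*(-0.45)^i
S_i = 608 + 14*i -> [608, 622, 636, 650, 664]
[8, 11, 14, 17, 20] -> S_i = 8 + 3*i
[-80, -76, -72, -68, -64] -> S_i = -80 + 4*i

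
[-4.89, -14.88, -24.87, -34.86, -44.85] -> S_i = -4.89 + -9.99*i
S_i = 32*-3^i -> [32, -96, 288, -864, 2592]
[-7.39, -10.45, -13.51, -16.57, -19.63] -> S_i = -7.39 + -3.06*i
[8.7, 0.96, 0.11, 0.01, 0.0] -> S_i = 8.70*0.11^i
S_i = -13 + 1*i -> [-13, -12, -11, -10, -9]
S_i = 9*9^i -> [9, 81, 729, 6561, 59049]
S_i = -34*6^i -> [-34, -204, -1224, -7344, -44064]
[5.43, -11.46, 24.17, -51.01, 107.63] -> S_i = 5.43*(-2.11)^i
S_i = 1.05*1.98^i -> [1.05, 2.08, 4.12, 8.15, 16.14]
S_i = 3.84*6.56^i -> [3.84, 25.19, 165.25, 1084.03, 7111.26]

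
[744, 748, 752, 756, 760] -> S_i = 744 + 4*i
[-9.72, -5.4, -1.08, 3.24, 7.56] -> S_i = -9.72 + 4.32*i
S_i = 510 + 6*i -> [510, 516, 522, 528, 534]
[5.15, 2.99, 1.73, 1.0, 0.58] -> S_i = 5.15*0.58^i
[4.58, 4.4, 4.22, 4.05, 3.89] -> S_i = 4.58*0.96^i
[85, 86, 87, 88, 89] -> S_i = 85 + 1*i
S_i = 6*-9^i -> [6, -54, 486, -4374, 39366]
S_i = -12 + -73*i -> [-12, -85, -158, -231, -304]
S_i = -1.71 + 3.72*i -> [-1.71, 2.01, 5.73, 9.45, 13.17]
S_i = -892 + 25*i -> [-892, -867, -842, -817, -792]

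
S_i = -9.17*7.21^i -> [-9.17, -66.12, -476.69, -3436.97, -24780.52]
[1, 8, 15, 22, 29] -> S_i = 1 + 7*i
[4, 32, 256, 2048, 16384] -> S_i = 4*8^i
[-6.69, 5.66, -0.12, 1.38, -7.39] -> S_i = Random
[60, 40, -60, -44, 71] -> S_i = Random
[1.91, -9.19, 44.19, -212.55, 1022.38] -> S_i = 1.91*(-4.81)^i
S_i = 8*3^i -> [8, 24, 72, 216, 648]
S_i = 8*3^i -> [8, 24, 72, 216, 648]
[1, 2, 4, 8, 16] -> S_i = 1*2^i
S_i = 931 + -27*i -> [931, 904, 877, 850, 823]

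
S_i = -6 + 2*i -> [-6, -4, -2, 0, 2]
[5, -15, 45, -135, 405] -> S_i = 5*-3^i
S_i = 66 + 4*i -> [66, 70, 74, 78, 82]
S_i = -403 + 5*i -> [-403, -398, -393, -388, -383]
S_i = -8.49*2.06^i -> [-8.49, -17.49, -36.03, -74.22, -152.89]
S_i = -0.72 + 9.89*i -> [-0.72, 9.17, 19.06, 28.95, 38.84]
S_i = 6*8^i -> [6, 48, 384, 3072, 24576]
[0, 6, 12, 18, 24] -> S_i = 0 + 6*i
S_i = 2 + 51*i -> [2, 53, 104, 155, 206]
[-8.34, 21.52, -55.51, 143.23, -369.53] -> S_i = -8.34*(-2.58)^i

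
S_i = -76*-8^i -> [-76, 608, -4864, 38912, -311296]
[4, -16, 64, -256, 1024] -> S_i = 4*-4^i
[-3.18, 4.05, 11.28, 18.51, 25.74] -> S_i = -3.18 + 7.23*i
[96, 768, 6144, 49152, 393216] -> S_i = 96*8^i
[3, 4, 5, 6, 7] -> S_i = 3 + 1*i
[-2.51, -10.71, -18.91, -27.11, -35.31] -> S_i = -2.51 + -8.20*i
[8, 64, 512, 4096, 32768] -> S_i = 8*8^i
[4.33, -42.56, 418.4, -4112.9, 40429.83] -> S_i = 4.33*(-9.83)^i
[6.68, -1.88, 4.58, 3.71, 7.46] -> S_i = Random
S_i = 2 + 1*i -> [2, 3, 4, 5, 6]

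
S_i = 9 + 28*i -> [9, 37, 65, 93, 121]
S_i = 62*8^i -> [62, 496, 3968, 31744, 253952]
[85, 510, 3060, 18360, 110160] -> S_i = 85*6^i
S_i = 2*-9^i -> [2, -18, 162, -1458, 13122]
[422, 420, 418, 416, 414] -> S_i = 422 + -2*i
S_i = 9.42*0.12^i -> [9.42, 1.13, 0.14, 0.02, 0.0]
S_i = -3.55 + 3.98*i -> [-3.55, 0.43, 4.41, 8.39, 12.37]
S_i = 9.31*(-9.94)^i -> [9.31, -92.54, 919.86, -9143.42, 90885.63]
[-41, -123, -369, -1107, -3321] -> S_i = -41*3^i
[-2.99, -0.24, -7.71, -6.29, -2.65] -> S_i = Random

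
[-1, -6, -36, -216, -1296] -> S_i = -1*6^i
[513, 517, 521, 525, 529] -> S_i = 513 + 4*i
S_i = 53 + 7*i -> [53, 60, 67, 74, 81]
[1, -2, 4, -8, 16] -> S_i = 1*-2^i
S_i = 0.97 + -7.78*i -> [0.97, -6.81, -14.59, -22.37, -30.15]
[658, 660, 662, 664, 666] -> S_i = 658 + 2*i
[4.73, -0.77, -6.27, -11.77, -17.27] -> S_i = 4.73 + -5.50*i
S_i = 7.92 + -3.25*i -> [7.92, 4.67, 1.42, -1.83, -5.08]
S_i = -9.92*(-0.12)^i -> [-9.92, 1.19, -0.14, 0.02, -0.0]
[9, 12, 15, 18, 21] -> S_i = 9 + 3*i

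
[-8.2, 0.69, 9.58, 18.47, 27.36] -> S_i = -8.20 + 8.89*i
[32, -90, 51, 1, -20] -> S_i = Random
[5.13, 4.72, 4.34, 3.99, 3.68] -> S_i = 5.13*0.92^i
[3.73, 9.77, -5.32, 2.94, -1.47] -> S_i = Random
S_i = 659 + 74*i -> [659, 733, 807, 881, 955]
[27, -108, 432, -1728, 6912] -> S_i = 27*-4^i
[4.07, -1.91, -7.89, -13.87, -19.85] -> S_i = 4.07 + -5.98*i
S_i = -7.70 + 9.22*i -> [-7.7, 1.52, 10.74, 19.96, 29.18]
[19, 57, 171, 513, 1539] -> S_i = 19*3^i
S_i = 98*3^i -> [98, 294, 882, 2646, 7938]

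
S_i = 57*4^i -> [57, 228, 912, 3648, 14592]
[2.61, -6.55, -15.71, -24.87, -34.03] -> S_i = 2.61 + -9.16*i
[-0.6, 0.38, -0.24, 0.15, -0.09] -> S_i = -0.60*(-0.63)^i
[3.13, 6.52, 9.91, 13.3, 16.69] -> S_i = 3.13 + 3.39*i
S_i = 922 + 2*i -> [922, 924, 926, 928, 930]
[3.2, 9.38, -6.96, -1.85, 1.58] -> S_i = Random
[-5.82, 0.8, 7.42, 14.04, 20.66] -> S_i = -5.82 + 6.62*i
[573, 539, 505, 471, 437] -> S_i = 573 + -34*i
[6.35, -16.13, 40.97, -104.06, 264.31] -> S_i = 6.35*(-2.54)^i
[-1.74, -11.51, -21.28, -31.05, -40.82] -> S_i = -1.74 + -9.77*i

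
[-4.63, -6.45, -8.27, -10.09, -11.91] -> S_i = -4.63 + -1.82*i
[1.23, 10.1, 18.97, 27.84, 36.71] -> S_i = 1.23 + 8.87*i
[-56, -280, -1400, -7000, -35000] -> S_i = -56*5^i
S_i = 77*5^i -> [77, 385, 1925, 9625, 48125]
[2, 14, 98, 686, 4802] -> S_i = 2*7^i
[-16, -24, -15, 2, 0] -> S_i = Random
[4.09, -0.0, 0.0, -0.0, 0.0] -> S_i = 4.09*-0.00^i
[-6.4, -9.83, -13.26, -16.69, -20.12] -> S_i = -6.40 + -3.43*i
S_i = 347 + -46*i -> [347, 301, 255, 209, 163]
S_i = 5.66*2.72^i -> [5.66, 15.4, 41.87, 113.9, 309.81]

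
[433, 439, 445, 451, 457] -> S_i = 433 + 6*i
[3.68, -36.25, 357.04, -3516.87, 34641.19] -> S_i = 3.68*(-9.85)^i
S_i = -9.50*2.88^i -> [-9.5, -27.36, -78.8, -226.93, -653.57]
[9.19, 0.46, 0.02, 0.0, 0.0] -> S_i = 9.19*0.05^i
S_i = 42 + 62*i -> [42, 104, 166, 228, 290]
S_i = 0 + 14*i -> [0, 14, 28, 42, 56]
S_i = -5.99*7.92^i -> [-5.99, -47.44, -375.73, -2975.79, -23568.26]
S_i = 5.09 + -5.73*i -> [5.09, -0.64, -6.37, -12.1, -17.83]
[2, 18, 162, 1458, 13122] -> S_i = 2*9^i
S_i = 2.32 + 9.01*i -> [2.32, 11.33, 20.34, 29.35, 38.36]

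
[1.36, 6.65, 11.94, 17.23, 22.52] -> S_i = 1.36 + 5.29*i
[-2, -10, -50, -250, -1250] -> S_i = -2*5^i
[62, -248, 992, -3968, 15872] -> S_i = 62*-4^i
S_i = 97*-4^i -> [97, -388, 1552, -6208, 24832]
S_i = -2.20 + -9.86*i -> [-2.2, -12.06, -21.92, -31.78, -41.64]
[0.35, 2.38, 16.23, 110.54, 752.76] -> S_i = 0.35*6.81^i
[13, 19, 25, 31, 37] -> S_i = 13 + 6*i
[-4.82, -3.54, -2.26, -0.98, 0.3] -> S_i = -4.82 + 1.28*i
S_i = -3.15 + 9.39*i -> [-3.15, 6.24, 15.63, 25.02, 34.41]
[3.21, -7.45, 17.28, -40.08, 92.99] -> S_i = 3.21*(-2.32)^i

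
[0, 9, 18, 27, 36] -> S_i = 0 + 9*i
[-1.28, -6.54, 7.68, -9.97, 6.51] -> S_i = Random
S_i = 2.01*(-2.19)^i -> [2.01, -4.4, 9.64, -21.11, 46.24]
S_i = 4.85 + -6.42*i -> [4.85, -1.57, -7.99, -14.41, -20.83]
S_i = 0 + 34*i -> [0, 34, 68, 102, 136]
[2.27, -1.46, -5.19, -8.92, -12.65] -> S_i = 2.27 + -3.73*i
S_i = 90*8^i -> [90, 720, 5760, 46080, 368640]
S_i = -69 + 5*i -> [-69, -64, -59, -54, -49]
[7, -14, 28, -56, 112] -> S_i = 7*-2^i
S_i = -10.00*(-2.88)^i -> [-10.0, 28.8, -82.94, 238.88, -687.97]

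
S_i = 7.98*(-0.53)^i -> [7.98, -4.23, 2.24, -1.19, 0.63]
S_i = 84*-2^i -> [84, -168, 336, -672, 1344]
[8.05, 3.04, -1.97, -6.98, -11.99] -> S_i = 8.05 + -5.01*i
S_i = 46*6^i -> [46, 276, 1656, 9936, 59616]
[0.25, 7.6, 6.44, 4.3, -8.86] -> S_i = Random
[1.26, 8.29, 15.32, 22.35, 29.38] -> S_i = 1.26 + 7.03*i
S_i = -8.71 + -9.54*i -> [-8.71, -18.25, -27.79, -37.33, -46.87]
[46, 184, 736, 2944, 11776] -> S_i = 46*4^i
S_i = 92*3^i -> [92, 276, 828, 2484, 7452]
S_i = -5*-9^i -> [-5, 45, -405, 3645, -32805]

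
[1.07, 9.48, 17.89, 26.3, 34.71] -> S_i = 1.07 + 8.41*i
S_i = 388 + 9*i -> [388, 397, 406, 415, 424]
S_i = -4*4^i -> [-4, -16, -64, -256, -1024]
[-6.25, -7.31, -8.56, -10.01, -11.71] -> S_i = -6.25*1.17^i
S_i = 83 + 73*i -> [83, 156, 229, 302, 375]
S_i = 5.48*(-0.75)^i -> [5.48, -4.11, 3.08, -2.31, 1.73]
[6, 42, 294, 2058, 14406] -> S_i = 6*7^i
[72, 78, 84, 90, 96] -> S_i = 72 + 6*i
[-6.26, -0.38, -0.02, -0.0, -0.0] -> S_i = -6.26*0.06^i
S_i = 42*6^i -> [42, 252, 1512, 9072, 54432]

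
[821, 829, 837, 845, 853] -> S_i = 821 + 8*i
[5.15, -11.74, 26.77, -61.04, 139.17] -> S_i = 5.15*(-2.28)^i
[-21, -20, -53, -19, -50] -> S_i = Random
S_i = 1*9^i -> [1, 9, 81, 729, 6561]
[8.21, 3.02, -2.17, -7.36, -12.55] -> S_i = 8.21 + -5.19*i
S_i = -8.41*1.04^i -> [-8.41, -8.75, -9.1, -9.46, -9.84]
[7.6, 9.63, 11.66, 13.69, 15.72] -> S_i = 7.60 + 2.03*i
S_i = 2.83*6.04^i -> [2.83, 17.09, 103.24, 623.59, 3766.47]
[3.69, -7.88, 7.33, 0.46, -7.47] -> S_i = Random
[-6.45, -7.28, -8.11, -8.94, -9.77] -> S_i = -6.45 + -0.83*i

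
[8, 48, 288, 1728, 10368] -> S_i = 8*6^i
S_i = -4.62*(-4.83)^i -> [-4.62, 22.31, -107.78, 520.58, -2514.38]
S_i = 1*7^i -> [1, 7, 49, 343, 2401]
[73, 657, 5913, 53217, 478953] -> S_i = 73*9^i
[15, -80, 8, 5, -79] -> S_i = Random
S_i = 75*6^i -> [75, 450, 2700, 16200, 97200]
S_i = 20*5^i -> [20, 100, 500, 2500, 12500]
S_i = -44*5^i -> [-44, -220, -1100, -5500, -27500]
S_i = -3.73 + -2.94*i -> [-3.73, -6.67, -9.61, -12.55, -15.49]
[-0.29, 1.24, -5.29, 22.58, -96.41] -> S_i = -0.29*(-4.27)^i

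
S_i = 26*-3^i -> [26, -78, 234, -702, 2106]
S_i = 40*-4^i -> [40, -160, 640, -2560, 10240]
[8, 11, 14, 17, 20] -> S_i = 8 + 3*i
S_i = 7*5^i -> [7, 35, 175, 875, 4375]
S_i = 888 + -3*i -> [888, 885, 882, 879, 876]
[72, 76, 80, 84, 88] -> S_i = 72 + 4*i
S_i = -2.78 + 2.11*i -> [-2.78, -0.67, 1.44, 3.55, 5.66]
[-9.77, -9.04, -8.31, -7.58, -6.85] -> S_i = -9.77 + 0.73*i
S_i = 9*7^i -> [9, 63, 441, 3087, 21609]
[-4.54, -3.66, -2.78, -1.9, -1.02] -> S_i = -4.54 + 0.88*i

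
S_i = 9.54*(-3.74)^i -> [9.54, -35.68, 133.44, -499.07, 1866.53]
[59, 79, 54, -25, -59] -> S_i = Random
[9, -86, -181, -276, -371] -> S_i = 9 + -95*i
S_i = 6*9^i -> [6, 54, 486, 4374, 39366]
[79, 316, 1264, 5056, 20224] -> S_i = 79*4^i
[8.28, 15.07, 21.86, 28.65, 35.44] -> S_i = 8.28 + 6.79*i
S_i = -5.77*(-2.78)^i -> [-5.77, 16.04, -44.59, 123.97, -344.63]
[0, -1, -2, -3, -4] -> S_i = 0 + -1*i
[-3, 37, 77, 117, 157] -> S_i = -3 + 40*i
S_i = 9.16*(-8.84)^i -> [9.16, -80.97, 715.81, -6327.79, 55937.69]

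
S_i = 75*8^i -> [75, 600, 4800, 38400, 307200]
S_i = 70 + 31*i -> [70, 101, 132, 163, 194]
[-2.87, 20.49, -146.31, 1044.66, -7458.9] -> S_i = -2.87*(-7.14)^i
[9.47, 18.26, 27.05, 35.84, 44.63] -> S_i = 9.47 + 8.79*i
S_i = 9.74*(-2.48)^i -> [9.74, -24.16, 59.9, -148.56, 368.44]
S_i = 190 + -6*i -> [190, 184, 178, 172, 166]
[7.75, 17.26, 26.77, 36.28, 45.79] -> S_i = 7.75 + 9.51*i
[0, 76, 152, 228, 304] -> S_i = 0 + 76*i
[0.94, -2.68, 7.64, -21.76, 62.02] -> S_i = 0.94*(-2.85)^i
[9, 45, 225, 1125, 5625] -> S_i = 9*5^i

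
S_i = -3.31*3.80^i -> [-3.31, -12.58, -47.8, -181.63, -690.18]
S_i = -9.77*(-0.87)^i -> [-9.77, 8.5, -7.39, 6.43, -5.6]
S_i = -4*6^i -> [-4, -24, -144, -864, -5184]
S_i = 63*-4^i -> [63, -252, 1008, -4032, 16128]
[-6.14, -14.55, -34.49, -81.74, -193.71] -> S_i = -6.14*2.37^i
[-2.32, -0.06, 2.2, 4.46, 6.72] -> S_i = -2.32 + 2.26*i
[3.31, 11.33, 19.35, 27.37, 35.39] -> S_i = 3.31 + 8.02*i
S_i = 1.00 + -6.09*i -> [1.0, -5.09, -11.18, -17.27, -23.36]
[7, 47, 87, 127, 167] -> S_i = 7 + 40*i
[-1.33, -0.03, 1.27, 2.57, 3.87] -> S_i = -1.33 + 1.30*i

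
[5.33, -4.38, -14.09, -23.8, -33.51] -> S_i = 5.33 + -9.71*i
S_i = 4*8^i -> [4, 32, 256, 2048, 16384]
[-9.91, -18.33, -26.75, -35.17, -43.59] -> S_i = -9.91 + -8.42*i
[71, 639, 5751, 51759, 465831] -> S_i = 71*9^i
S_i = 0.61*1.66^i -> [0.61, 1.01, 1.68, 2.79, 4.63]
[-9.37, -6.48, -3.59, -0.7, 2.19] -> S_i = -9.37 + 2.89*i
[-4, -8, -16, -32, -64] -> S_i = -4*2^i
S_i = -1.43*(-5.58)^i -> [-1.43, 7.98, -44.53, 248.45, -1386.35]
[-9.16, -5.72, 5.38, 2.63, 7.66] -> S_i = Random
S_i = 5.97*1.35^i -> [5.97, 8.06, 10.88, 14.69, 19.83]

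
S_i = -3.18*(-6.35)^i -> [-3.18, 20.19, -128.23, 814.23, -5170.37]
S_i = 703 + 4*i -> [703, 707, 711, 715, 719]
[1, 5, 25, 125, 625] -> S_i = 1*5^i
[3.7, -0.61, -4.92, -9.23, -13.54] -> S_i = 3.70 + -4.31*i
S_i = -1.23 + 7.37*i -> [-1.23, 6.14, 13.51, 20.88, 28.25]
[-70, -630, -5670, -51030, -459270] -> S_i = -70*9^i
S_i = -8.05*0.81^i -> [-8.05, -6.52, -5.28, -4.28, -3.47]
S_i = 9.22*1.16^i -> [9.22, 10.7, 12.41, 14.39, 16.69]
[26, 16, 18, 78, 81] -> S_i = Random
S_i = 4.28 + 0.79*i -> [4.28, 5.07, 5.86, 6.65, 7.44]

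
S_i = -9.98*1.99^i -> [-9.98, -19.86, -39.52, -78.65, -156.51]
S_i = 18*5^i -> [18, 90, 450, 2250, 11250]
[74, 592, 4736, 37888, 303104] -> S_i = 74*8^i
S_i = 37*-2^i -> [37, -74, 148, -296, 592]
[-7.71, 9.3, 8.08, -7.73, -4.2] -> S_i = Random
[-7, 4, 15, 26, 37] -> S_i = -7 + 11*i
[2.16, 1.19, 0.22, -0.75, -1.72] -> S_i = 2.16 + -0.97*i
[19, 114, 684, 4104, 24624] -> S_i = 19*6^i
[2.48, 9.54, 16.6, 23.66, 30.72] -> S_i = 2.48 + 7.06*i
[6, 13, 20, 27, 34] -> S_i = 6 + 7*i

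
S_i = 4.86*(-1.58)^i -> [4.86, -7.68, 12.13, -19.17, 30.29]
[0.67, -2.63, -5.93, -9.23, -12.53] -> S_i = 0.67 + -3.30*i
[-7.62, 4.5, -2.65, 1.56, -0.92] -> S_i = -7.62*(-0.59)^i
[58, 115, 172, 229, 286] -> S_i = 58 + 57*i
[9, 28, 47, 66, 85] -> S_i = 9 + 19*i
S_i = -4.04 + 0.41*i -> [-4.04, -3.63, -3.22, -2.81, -2.4]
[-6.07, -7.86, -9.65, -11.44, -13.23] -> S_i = -6.07 + -1.79*i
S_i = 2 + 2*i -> [2, 4, 6, 8, 10]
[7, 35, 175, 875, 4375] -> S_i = 7*5^i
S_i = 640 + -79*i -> [640, 561, 482, 403, 324]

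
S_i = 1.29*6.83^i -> [1.29, 8.81, 60.18, 411.01, 2807.19]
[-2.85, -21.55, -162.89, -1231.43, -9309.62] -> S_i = -2.85*7.56^i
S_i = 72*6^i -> [72, 432, 2592, 15552, 93312]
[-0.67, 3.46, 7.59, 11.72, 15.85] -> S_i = -0.67 + 4.13*i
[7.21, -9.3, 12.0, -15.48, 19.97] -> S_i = 7.21*(-1.29)^i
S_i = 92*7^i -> [92, 644, 4508, 31556, 220892]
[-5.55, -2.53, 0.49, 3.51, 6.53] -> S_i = -5.55 + 3.02*i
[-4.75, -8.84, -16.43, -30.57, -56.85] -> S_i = -4.75*1.86^i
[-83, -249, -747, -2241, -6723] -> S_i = -83*3^i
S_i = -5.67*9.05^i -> [-5.67, -51.31, -464.39, -4202.7, -38034.47]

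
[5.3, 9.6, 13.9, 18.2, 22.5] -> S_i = 5.30 + 4.30*i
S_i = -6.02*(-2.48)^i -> [-6.02, 14.93, -37.03, 91.82, -227.72]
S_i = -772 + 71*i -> [-772, -701, -630, -559, -488]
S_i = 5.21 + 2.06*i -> [5.21, 7.27, 9.33, 11.39, 13.45]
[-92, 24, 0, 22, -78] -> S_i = Random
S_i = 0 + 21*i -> [0, 21, 42, 63, 84]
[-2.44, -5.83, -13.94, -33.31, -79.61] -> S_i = -2.44*2.39^i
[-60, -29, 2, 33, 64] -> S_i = -60 + 31*i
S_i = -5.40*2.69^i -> [-5.4, -14.53, -39.07, -105.11, -282.75]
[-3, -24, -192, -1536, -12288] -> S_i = -3*8^i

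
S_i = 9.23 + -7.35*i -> [9.23, 1.88, -5.47, -12.82, -20.17]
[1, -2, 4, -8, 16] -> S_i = 1*-2^i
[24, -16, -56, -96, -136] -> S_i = 24 + -40*i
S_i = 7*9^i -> [7, 63, 567, 5103, 45927]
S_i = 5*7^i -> [5, 35, 245, 1715, 12005]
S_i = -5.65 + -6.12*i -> [-5.65, -11.77, -17.89, -24.01, -30.13]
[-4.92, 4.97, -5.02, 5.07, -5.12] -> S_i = -4.92*(-1.01)^i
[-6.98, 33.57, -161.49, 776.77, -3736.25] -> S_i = -6.98*(-4.81)^i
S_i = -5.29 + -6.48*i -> [-5.29, -11.77, -18.25, -24.73, -31.21]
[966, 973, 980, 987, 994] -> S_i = 966 + 7*i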